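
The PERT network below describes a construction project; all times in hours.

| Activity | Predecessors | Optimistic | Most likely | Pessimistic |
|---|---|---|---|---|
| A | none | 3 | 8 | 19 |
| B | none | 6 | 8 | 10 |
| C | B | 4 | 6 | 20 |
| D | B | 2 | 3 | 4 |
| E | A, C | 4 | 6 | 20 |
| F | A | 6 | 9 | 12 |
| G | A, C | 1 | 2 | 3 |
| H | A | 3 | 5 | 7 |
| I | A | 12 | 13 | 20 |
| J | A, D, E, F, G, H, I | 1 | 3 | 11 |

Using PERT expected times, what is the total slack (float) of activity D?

te_A = (3 + 4·8 + 19)/6 = 54/6 = 9
te_B = (6 + 4·8 + 10)/6 = 48/6 = 8
te_C = (4 + 4·6 + 20)/6 = 48/6 = 8
te_D = (2 + 4·3 + 4)/6 = 18/6 = 3
te_E = (4 + 4·6 + 20)/6 = 48/6 = 8
te_F = (6 + 4·9 + 12)/6 = 54/6 = 9
te_G = (1 + 4·2 + 3)/6 = 12/6 = 2
te_H = (3 + 4·5 + 7)/6 = 30/6 = 5
te_I = (12 + 4·13 + 20)/6 = 84/6 = 14
te_J = (1 + 4·3 + 11)/6 = 24/6 = 4

Forward pass:
ES_A = 0; EF_A = 9
ES_B = 0; EF_B = 8
ES_C = 8; EF_C = 8+8 = 16
ES_D = 8; EF_D = 8+3 = 11
ES_E = max(EF_A=9, EF_C=16) = 16; EF_E = 16+8 = 24
ES_F = 9; EF_F = 9+9 = 18
ES_G = max(EF_A=9, EF_C=16) = 16; EF_G = 16+2 = 18
ES_H = 9; EF_H = 9+5 = 14
ES_I = 9; EF_I = 9+14 = 23
ES_J = max(EF_A=9, EF_D=11, EF_E=24, EF_F=18, EF_G=18, EF_H=14, EF_I=23) = 24; EF_J = 24+4 = 28
Expected project duration μ = 28 hours. Critical path: B → C → E → J.

Backward pass:
LF_J = 28; LS_J = 28−4 = 24
LF_I = LS_J = 24; LS_I = 24−14 = 10
LF_H = LS_J = 24; LS_H = 24−5 = 19
LF_G = LS_J = 24; LS_G = 24−2 = 22
LF_F = LS_J = 24; LS_F = 24−9 = 15
LF_E = LS_J = 24; LS_E = 24−8 = 16
LF_D = LS_J = 24; LS_D = 24−3 = 21
LF_C = min(LS_E=16, LS_G=22) = 16; LS_C = 16−8 = 8
LF_B = min(LS_C=8, LS_D=21) = 8; LS_B = 8−8 = 0
LF_A = min(LS_E=16, LS_F=15, LS_G=22, LS_H=19, LS_I=10, LS_J=24) = 10; LS_A = 10−9 = 1
Slack_D = LS_D − ES_D = 21 − 8 = 13

13 hours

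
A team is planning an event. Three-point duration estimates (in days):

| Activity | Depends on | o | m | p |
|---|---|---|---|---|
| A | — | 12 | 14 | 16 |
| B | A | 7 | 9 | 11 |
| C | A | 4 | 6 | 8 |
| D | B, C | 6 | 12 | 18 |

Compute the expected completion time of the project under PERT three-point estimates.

te_A = (12 + 4·14 + 16)/6 = 84/6 = 14
te_B = (7 + 4·9 + 11)/6 = 54/6 = 9
te_C = (4 + 4·6 + 8)/6 = 36/6 = 6
te_D = (6 + 4·12 + 18)/6 = 72/6 = 12

Forward pass:
ES_A = 0; EF_A = 14
ES_B = 14; EF_B = 14+9 = 23
ES_C = 14; EF_C = 14+6 = 20
ES_D = max(EF_B=23, EF_C=20) = 23; EF_D = 23+12 = 35
Expected project duration μ = 35 days. Critical path: A → B → D.

35 days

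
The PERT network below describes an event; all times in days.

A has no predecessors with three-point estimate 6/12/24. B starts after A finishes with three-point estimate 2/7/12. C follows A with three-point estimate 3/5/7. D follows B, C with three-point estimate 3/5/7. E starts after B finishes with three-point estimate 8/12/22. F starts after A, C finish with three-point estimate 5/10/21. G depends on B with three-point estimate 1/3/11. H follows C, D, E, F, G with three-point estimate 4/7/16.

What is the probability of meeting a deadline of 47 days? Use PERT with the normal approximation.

te_A = (6 + 4·12 + 24)/6 = 78/6 = 13; σ²_A = ((24−6)/6)² = 9.000
te_B = (2 + 4·7 + 12)/6 = 42/6 = 7; σ²_B = ((12−2)/6)² = 2.778
te_C = (3 + 4·5 + 7)/6 = 30/6 = 5; σ²_C = ((7−3)/6)² = 0.444
te_D = (3 + 4·5 + 7)/6 = 30/6 = 5; σ²_D = ((7−3)/6)² = 0.444
te_E = (8 + 4·12 + 22)/6 = 78/6 = 13; σ²_E = ((22−8)/6)² = 5.444
te_F = (5 + 4·10 + 21)/6 = 66/6 = 11; σ²_F = ((21−5)/6)² = 7.111
te_G = (1 + 4·3 + 11)/6 = 24/6 = 4; σ²_G = ((11−1)/6)² = 2.778
te_H = (4 + 4·7 + 16)/6 = 48/6 = 8; σ²_H = ((16−4)/6)² = 4.000

Forward pass:
ES_A = 0; EF_A = 13
ES_B = 13; EF_B = 13+7 = 20
ES_C = 13; EF_C = 13+5 = 18
ES_D = max(EF_B=20, EF_C=18) = 20; EF_D = 20+5 = 25
ES_E = 20; EF_E = 20+13 = 33
ES_F = max(EF_A=13, EF_C=18) = 18; EF_F = 18+11 = 29
ES_G = 20; EF_G = 20+4 = 24
ES_H = max(EF_C=18, EF_D=25, EF_E=33, EF_F=29, EF_G=24) = 33; EF_H = 33+8 = 41
Expected project duration μ = 41 days. Critical path: A → B → E → H.

Variance along critical path = 9.000 + 2.778 + 5.444 + 4.000 = 21.222; σ = √21.222 = 4.607 days.
Z = (47 − 41) / 4.607 = 1.302
P(T ≤ 47) = Φ(1.302) ≈ 0.904

0.904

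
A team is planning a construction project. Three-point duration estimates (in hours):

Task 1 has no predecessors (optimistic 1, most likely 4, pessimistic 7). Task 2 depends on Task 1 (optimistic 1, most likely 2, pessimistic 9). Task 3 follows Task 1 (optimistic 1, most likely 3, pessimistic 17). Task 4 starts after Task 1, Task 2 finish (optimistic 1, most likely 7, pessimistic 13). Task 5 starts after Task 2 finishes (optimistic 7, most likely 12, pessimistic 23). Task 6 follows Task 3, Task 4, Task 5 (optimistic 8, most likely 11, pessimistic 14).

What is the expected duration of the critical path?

31 hours

te_Task 1 = (1 + 4·4 + 7)/6 = 24/6 = 4
te_Task 2 = (1 + 4·2 + 9)/6 = 18/6 = 3
te_Task 3 = (1 + 4·3 + 17)/6 = 30/6 = 5
te_Task 4 = (1 + 4·7 + 13)/6 = 42/6 = 7
te_Task 5 = (7 + 4·12 + 23)/6 = 78/6 = 13
te_Task 6 = (8 + 4·11 + 14)/6 = 66/6 = 11

Forward pass:
ES_Task 1 = 0; EF_Task 1 = 4
ES_Task 2 = 4; EF_Task 2 = 4+3 = 7
ES_Task 3 = 4; EF_Task 3 = 4+5 = 9
ES_Task 4 = max(EF_Task 1=4, EF_Task 2=7) = 7; EF_Task 4 = 7+7 = 14
ES_Task 5 = 7; EF_Task 5 = 7+13 = 20
ES_Task 6 = max(EF_Task 3=9, EF_Task 4=14, EF_Task 5=20) = 20; EF_Task 6 = 20+11 = 31
Expected project duration μ = 31 hours. Critical path: Task 1 → Task 2 → Task 5 → Task 6.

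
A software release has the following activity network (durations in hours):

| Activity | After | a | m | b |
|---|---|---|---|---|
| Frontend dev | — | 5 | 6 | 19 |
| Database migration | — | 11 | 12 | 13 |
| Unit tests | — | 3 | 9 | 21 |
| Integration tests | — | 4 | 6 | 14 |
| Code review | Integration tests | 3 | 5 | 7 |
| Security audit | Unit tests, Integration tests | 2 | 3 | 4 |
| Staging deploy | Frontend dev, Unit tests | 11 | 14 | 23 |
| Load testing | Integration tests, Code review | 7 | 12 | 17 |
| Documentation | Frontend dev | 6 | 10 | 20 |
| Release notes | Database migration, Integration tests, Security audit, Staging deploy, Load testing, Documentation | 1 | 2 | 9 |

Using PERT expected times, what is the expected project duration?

28 hours

te_Frontend dev = (5 + 4·6 + 19)/6 = 48/6 = 8
te_Database migration = (11 + 4·12 + 13)/6 = 72/6 = 12
te_Unit tests = (3 + 4·9 + 21)/6 = 60/6 = 10
te_Integration tests = (4 + 4·6 + 14)/6 = 42/6 = 7
te_Code review = (3 + 4·5 + 7)/6 = 30/6 = 5
te_Security audit = (2 + 4·3 + 4)/6 = 18/6 = 3
te_Staging deploy = (11 + 4·14 + 23)/6 = 90/6 = 15
te_Load testing = (7 + 4·12 + 17)/6 = 72/6 = 12
te_Documentation = (6 + 4·10 + 20)/6 = 66/6 = 11
te_Release notes = (1 + 4·2 + 9)/6 = 18/6 = 3

Forward pass:
ES_Frontend dev = 0; EF_Frontend dev = 8
ES_Database migration = 0; EF_Database migration = 12
ES_Unit tests = 0; EF_Unit tests = 10
ES_Integration tests = 0; EF_Integration tests = 7
ES_Code review = 7; EF_Code review = 7+5 = 12
ES_Security audit = max(EF_Unit tests=10, EF_Integration tests=7) = 10; EF_Security audit = 10+3 = 13
ES_Staging deploy = max(EF_Frontend dev=8, EF_Unit tests=10) = 10; EF_Staging deploy = 10+15 = 25
ES_Load testing = max(EF_Integration tests=7, EF_Code review=12) = 12; EF_Load testing = 12+12 = 24
ES_Documentation = 8; EF_Documentation = 8+11 = 19
ES_Release notes = max(EF_Database migration=12, EF_Integration tests=7, EF_Security audit=13, EF_Staging deploy=25, EF_Load testing=24, EF_Documentation=19) = 25; EF_Release notes = 25+3 = 28
Expected project duration μ = 28 hours. Critical path: Unit tests → Staging deploy → Release notes.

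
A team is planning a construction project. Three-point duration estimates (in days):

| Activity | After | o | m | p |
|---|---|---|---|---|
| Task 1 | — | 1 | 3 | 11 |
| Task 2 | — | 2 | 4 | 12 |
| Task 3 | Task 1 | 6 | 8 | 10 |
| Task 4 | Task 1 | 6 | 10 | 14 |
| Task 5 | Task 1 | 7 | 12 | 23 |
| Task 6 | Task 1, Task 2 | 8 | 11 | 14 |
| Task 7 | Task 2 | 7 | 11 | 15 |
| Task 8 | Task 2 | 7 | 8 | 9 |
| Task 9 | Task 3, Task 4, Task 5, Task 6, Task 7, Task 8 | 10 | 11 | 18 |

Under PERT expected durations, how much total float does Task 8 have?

4 days

te_Task 1 = (1 + 4·3 + 11)/6 = 24/6 = 4
te_Task 2 = (2 + 4·4 + 12)/6 = 30/6 = 5
te_Task 3 = (6 + 4·8 + 10)/6 = 48/6 = 8
te_Task 4 = (6 + 4·10 + 14)/6 = 60/6 = 10
te_Task 5 = (7 + 4·12 + 23)/6 = 78/6 = 13
te_Task 6 = (8 + 4·11 + 14)/6 = 66/6 = 11
te_Task 7 = (7 + 4·11 + 15)/6 = 66/6 = 11
te_Task 8 = (7 + 4·8 + 9)/6 = 48/6 = 8
te_Task 9 = (10 + 4·11 + 18)/6 = 72/6 = 12

Forward pass:
ES_Task 1 = 0; EF_Task 1 = 4
ES_Task 2 = 0; EF_Task 2 = 5
ES_Task 3 = 4; EF_Task 3 = 4+8 = 12
ES_Task 4 = 4; EF_Task 4 = 4+10 = 14
ES_Task 5 = 4; EF_Task 5 = 4+13 = 17
ES_Task 6 = max(EF_Task 1=4, EF_Task 2=5) = 5; EF_Task 6 = 5+11 = 16
ES_Task 7 = 5; EF_Task 7 = 5+11 = 16
ES_Task 8 = 5; EF_Task 8 = 5+8 = 13
ES_Task 9 = max(EF_Task 3=12, EF_Task 4=14, EF_Task 5=17, EF_Task 6=16, EF_Task 7=16, EF_Task 8=13) = 17; EF_Task 9 = 17+12 = 29
Expected project duration μ = 29 days. Critical path: Task 1 → Task 5 → Task 9.

Backward pass:
LF_Task 9 = 29; LS_Task 9 = 29−12 = 17
LF_Task 8 = LS_Task 9 = 17; LS_Task 8 = 17−8 = 9
LF_Task 7 = LS_Task 9 = 17; LS_Task 7 = 17−11 = 6
LF_Task 6 = LS_Task 9 = 17; LS_Task 6 = 17−11 = 6
LF_Task 5 = LS_Task 9 = 17; LS_Task 5 = 17−13 = 4
LF_Task 4 = LS_Task 9 = 17; LS_Task 4 = 17−10 = 7
LF_Task 3 = LS_Task 9 = 17; LS_Task 3 = 17−8 = 9
LF_Task 2 = min(LS_Task 6=6, LS_Task 7=6, LS_Task 8=9) = 6; LS_Task 2 = 6−5 = 1
LF_Task 1 = min(LS_Task 3=9, LS_Task 4=7, LS_Task 5=4, LS_Task 6=6) = 4; LS_Task 1 = 4−4 = 0
Slack_Task 8 = LS_Task 8 − ES_Task 8 = 9 − 5 = 4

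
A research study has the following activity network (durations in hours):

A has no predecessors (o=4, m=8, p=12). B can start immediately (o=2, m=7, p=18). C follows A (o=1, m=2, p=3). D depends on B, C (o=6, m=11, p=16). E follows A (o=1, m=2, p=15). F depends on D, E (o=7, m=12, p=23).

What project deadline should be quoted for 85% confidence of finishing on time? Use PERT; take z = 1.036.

37.6 hours

te_A = (4 + 4·8 + 12)/6 = 48/6 = 8; σ²_A = ((12−4)/6)² = 1.778
te_B = (2 + 4·7 + 18)/6 = 48/6 = 8; σ²_B = ((18−2)/6)² = 7.111
te_C = (1 + 4·2 + 3)/6 = 12/6 = 2; σ²_C = ((3−1)/6)² = 0.111
te_D = (6 + 4·11 + 16)/6 = 66/6 = 11; σ²_D = ((16−6)/6)² = 2.778
te_E = (1 + 4·2 + 15)/6 = 24/6 = 4; σ²_E = ((15−1)/6)² = 5.444
te_F = (7 + 4·12 + 23)/6 = 78/6 = 13; σ²_F = ((23−7)/6)² = 7.111

Forward pass:
ES_A = 0; EF_A = 8
ES_B = 0; EF_B = 8
ES_C = 8; EF_C = 8+2 = 10
ES_D = max(EF_B=8, EF_C=10) = 10; EF_D = 10+11 = 21
ES_E = 8; EF_E = 8+4 = 12
ES_F = max(EF_D=21, EF_E=12) = 21; EF_F = 21+13 = 34
Expected project duration μ = 34 hours. Critical path: A → C → D → F.

Variance along critical path = 1.778 + 0.111 + 2.778 + 7.111 = 11.778; σ = 3.432 hours.
D = μ + z·σ = 34 + 1.036·3.432 = 37.6 hours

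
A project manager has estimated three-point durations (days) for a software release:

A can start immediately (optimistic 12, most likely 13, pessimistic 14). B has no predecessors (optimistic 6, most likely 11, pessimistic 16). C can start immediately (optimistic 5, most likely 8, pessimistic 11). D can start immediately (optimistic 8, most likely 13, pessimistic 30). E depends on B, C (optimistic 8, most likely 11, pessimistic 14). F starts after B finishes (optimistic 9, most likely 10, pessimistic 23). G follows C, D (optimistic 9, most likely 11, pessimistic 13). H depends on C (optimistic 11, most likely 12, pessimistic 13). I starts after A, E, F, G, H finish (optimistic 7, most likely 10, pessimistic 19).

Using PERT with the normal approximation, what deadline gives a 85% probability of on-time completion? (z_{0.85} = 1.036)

41.4 days

te_A = (12 + 4·13 + 14)/6 = 78/6 = 13; σ²_A = ((14−12)/6)² = 0.111
te_B = (6 + 4·11 + 16)/6 = 66/6 = 11; σ²_B = ((16−6)/6)² = 2.778
te_C = (5 + 4·8 + 11)/6 = 48/6 = 8; σ²_C = ((11−5)/6)² = 1.000
te_D = (8 + 4·13 + 30)/6 = 90/6 = 15; σ²_D = ((30−8)/6)² = 13.444
te_E = (8 + 4·11 + 14)/6 = 66/6 = 11; σ²_E = ((14−8)/6)² = 1.000
te_F = (9 + 4·10 + 23)/6 = 72/6 = 12; σ²_F = ((23−9)/6)² = 5.444
te_G = (9 + 4·11 + 13)/6 = 66/6 = 11; σ²_G = ((13−9)/6)² = 0.444
te_H = (11 + 4·12 + 13)/6 = 72/6 = 12; σ²_H = ((13−11)/6)² = 0.111
te_I = (7 + 4·10 + 19)/6 = 66/6 = 11; σ²_I = ((19−7)/6)² = 4.000

Forward pass:
ES_A = 0; EF_A = 13
ES_B = 0; EF_B = 11
ES_C = 0; EF_C = 8
ES_D = 0; EF_D = 15
ES_E = max(EF_B=11, EF_C=8) = 11; EF_E = 11+11 = 22
ES_F = 11; EF_F = 11+12 = 23
ES_G = max(EF_C=8, EF_D=15) = 15; EF_G = 15+11 = 26
ES_H = 8; EF_H = 8+12 = 20
ES_I = max(EF_A=13, EF_E=22, EF_F=23, EF_G=26, EF_H=20) = 26; EF_I = 26+11 = 37
Expected project duration μ = 37 days. Critical path: D → G → I.

Variance along critical path = 13.444 + 0.444 + 4.000 = 17.889; σ = 4.230 days.
D = μ + z·σ = 37 + 1.036·4.230 = 41.4 days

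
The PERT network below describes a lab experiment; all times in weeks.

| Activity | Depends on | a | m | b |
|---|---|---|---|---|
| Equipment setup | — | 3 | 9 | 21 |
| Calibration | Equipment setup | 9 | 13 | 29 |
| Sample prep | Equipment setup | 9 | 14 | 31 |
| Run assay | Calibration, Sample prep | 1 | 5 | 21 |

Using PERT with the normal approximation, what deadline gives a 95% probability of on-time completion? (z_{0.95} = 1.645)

42.5 weeks

te_Equipment setup = (3 + 4·9 + 21)/6 = 60/6 = 10; σ²_Equipment setup = ((21−3)/6)² = 9.000
te_Calibration = (9 + 4·13 + 29)/6 = 90/6 = 15; σ²_Calibration = ((29−9)/6)² = 11.111
te_Sample prep = (9 + 4·14 + 31)/6 = 96/6 = 16; σ²_Sample prep = ((31−9)/6)² = 13.444
te_Run assay = (1 + 4·5 + 21)/6 = 42/6 = 7; σ²_Run assay = ((21−1)/6)² = 11.111

Forward pass:
ES_Equipment setup = 0; EF_Equipment setup = 10
ES_Calibration = 10; EF_Calibration = 10+15 = 25
ES_Sample prep = 10; EF_Sample prep = 10+16 = 26
ES_Run assay = max(EF_Calibration=25, EF_Sample prep=26) = 26; EF_Run assay = 26+7 = 33
Expected project duration μ = 33 weeks. Critical path: Equipment setup → Sample prep → Run assay.

Variance along critical path = 9.000 + 13.444 + 11.111 = 33.556; σ = 5.793 weeks.
D = μ + z·σ = 33 + 1.645·5.793 = 42.5 weeks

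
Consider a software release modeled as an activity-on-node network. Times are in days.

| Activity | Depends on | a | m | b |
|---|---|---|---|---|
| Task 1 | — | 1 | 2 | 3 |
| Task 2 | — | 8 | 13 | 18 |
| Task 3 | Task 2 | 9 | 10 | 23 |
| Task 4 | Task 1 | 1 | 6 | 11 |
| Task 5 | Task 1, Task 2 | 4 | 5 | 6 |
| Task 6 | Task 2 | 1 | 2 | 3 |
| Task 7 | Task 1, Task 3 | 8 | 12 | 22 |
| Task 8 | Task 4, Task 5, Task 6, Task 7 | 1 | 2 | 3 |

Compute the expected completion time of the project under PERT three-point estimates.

40 days

te_Task 1 = (1 + 4·2 + 3)/6 = 12/6 = 2
te_Task 2 = (8 + 4·13 + 18)/6 = 78/6 = 13
te_Task 3 = (9 + 4·10 + 23)/6 = 72/6 = 12
te_Task 4 = (1 + 4·6 + 11)/6 = 36/6 = 6
te_Task 5 = (4 + 4·5 + 6)/6 = 30/6 = 5
te_Task 6 = (1 + 4·2 + 3)/6 = 12/6 = 2
te_Task 7 = (8 + 4·12 + 22)/6 = 78/6 = 13
te_Task 8 = (1 + 4·2 + 3)/6 = 12/6 = 2

Forward pass:
ES_Task 1 = 0; EF_Task 1 = 2
ES_Task 2 = 0; EF_Task 2 = 13
ES_Task 3 = 13; EF_Task 3 = 13+12 = 25
ES_Task 4 = 2; EF_Task 4 = 2+6 = 8
ES_Task 5 = max(EF_Task 1=2, EF_Task 2=13) = 13; EF_Task 5 = 13+5 = 18
ES_Task 6 = 13; EF_Task 6 = 13+2 = 15
ES_Task 7 = max(EF_Task 1=2, EF_Task 3=25) = 25; EF_Task 7 = 25+13 = 38
ES_Task 8 = max(EF_Task 4=8, EF_Task 5=18, EF_Task 6=15, EF_Task 7=38) = 38; EF_Task 8 = 38+2 = 40
Expected project duration μ = 40 days. Critical path: Task 2 → Task 3 → Task 7 → Task 8.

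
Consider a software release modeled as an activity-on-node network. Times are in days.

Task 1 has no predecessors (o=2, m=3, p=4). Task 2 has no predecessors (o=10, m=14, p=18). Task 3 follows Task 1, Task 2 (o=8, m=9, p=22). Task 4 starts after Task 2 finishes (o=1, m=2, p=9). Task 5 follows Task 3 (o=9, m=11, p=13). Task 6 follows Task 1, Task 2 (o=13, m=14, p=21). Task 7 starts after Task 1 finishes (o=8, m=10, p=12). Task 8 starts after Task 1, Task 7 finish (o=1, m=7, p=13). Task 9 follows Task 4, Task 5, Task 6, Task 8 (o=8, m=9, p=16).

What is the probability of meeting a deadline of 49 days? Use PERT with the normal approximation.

te_Task 1 = (2 + 4·3 + 4)/6 = 18/6 = 3; σ²_Task 1 = ((4−2)/6)² = 0.111
te_Task 2 = (10 + 4·14 + 18)/6 = 84/6 = 14; σ²_Task 2 = ((18−10)/6)² = 1.778
te_Task 3 = (8 + 4·9 + 22)/6 = 66/6 = 11; σ²_Task 3 = ((22−8)/6)² = 5.444
te_Task 4 = (1 + 4·2 + 9)/6 = 18/6 = 3; σ²_Task 4 = ((9−1)/6)² = 1.778
te_Task 5 = (9 + 4·11 + 13)/6 = 66/6 = 11; σ²_Task 5 = ((13−9)/6)² = 0.444
te_Task 6 = (13 + 4·14 + 21)/6 = 90/6 = 15; σ²_Task 6 = ((21−13)/6)² = 1.778
te_Task 7 = (8 + 4·10 + 12)/6 = 60/6 = 10; σ²_Task 7 = ((12−8)/6)² = 0.444
te_Task 8 = (1 + 4·7 + 13)/6 = 42/6 = 7; σ²_Task 8 = ((13−1)/6)² = 4.000
te_Task 9 = (8 + 4·9 + 16)/6 = 60/6 = 10; σ²_Task 9 = ((16−8)/6)² = 1.778

Forward pass:
ES_Task 1 = 0; EF_Task 1 = 3
ES_Task 2 = 0; EF_Task 2 = 14
ES_Task 3 = max(EF_Task 1=3, EF_Task 2=14) = 14; EF_Task 3 = 14+11 = 25
ES_Task 4 = 14; EF_Task 4 = 14+3 = 17
ES_Task 5 = 25; EF_Task 5 = 25+11 = 36
ES_Task 6 = max(EF_Task 1=3, EF_Task 2=14) = 14; EF_Task 6 = 14+15 = 29
ES_Task 7 = 3; EF_Task 7 = 3+10 = 13
ES_Task 8 = max(EF_Task 1=3, EF_Task 7=13) = 13; EF_Task 8 = 13+7 = 20
ES_Task 9 = max(EF_Task 4=17, EF_Task 5=36, EF_Task 6=29, EF_Task 8=20) = 36; EF_Task 9 = 36+10 = 46
Expected project duration μ = 46 days. Critical path: Task 2 → Task 3 → Task 5 → Task 9.

Variance along critical path = 1.778 + 5.444 + 0.444 + 1.778 = 9.444; σ = √9.444 = 3.073 days.
Z = (49 − 46) / 3.073 = 0.976
P(T ≤ 49) = Φ(0.976) ≈ 0.836

0.836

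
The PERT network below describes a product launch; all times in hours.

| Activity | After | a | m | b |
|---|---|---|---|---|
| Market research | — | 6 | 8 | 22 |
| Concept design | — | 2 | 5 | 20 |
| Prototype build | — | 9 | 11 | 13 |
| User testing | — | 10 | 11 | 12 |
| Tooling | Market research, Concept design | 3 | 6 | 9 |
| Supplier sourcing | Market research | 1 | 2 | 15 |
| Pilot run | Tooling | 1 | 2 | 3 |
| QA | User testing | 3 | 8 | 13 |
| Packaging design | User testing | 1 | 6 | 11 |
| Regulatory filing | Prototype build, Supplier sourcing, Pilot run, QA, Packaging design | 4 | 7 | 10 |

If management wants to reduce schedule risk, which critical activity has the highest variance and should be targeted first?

QA

te_Market research = (6 + 4·8 + 22)/6 = 60/6 = 10; σ²_Market research = ((22−6)/6)² = 7.111
te_Concept design = (2 + 4·5 + 20)/6 = 42/6 = 7; σ²_Concept design = ((20−2)/6)² = 9.000
te_Prototype build = (9 + 4·11 + 13)/6 = 66/6 = 11; σ²_Prototype build = ((13−9)/6)² = 0.444
te_User testing = (10 + 4·11 + 12)/6 = 66/6 = 11; σ²_User testing = ((12−10)/6)² = 0.111
te_Tooling = (3 + 4·6 + 9)/6 = 36/6 = 6; σ²_Tooling = ((9−3)/6)² = 1.000
te_Supplier sourcing = (1 + 4·2 + 15)/6 = 24/6 = 4; σ²_Supplier sourcing = ((15−1)/6)² = 5.444
te_Pilot run = (1 + 4·2 + 3)/6 = 12/6 = 2; σ²_Pilot run = ((3−1)/6)² = 0.111
te_QA = (3 + 4·8 + 13)/6 = 48/6 = 8; σ²_QA = ((13−3)/6)² = 2.778
te_Packaging design = (1 + 4·6 + 11)/6 = 36/6 = 6; σ²_Packaging design = ((11−1)/6)² = 2.778
te_Regulatory filing = (4 + 4·7 + 10)/6 = 42/6 = 7; σ²_Regulatory filing = ((10−4)/6)² = 1.000

Forward pass:
ES_Market research = 0; EF_Market research = 10
ES_Concept design = 0; EF_Concept design = 7
ES_Prototype build = 0; EF_Prototype build = 11
ES_User testing = 0; EF_User testing = 11
ES_Tooling = max(EF_Market research=10, EF_Concept design=7) = 10; EF_Tooling = 10+6 = 16
ES_Supplier sourcing = 10; EF_Supplier sourcing = 10+4 = 14
ES_Pilot run = 16; EF_Pilot run = 16+2 = 18
ES_QA = 11; EF_QA = 11+8 = 19
ES_Packaging design = 11; EF_Packaging design = 11+6 = 17
ES_Regulatory filing = max(EF_Prototype build=11, EF_Supplier sourcing=14, EF_Pilot run=18, EF_QA=19, EF_Packaging design=17) = 19; EF_Regulatory filing = 19+7 = 26
Expected project duration μ = 26 hours. Critical path: User testing → QA → Regulatory filing.

Variances on critical path: σ²_User testing=0.111, σ²_QA=2.778, σ²_Regulatory filing=1.000.
Largest is σ²_QA = 2.778.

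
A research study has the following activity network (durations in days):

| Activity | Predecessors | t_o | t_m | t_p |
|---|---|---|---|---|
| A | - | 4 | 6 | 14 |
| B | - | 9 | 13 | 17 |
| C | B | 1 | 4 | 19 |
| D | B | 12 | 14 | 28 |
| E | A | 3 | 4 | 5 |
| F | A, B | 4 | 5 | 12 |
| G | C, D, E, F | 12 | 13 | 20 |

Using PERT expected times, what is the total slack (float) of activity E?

18 days

te_A = (4 + 4·6 + 14)/6 = 42/6 = 7
te_B = (9 + 4·13 + 17)/6 = 78/6 = 13
te_C = (1 + 4·4 + 19)/6 = 36/6 = 6
te_D = (12 + 4·14 + 28)/6 = 96/6 = 16
te_E = (3 + 4·4 + 5)/6 = 24/6 = 4
te_F = (4 + 4·5 + 12)/6 = 36/6 = 6
te_G = (12 + 4·13 + 20)/6 = 84/6 = 14

Forward pass:
ES_A = 0; EF_A = 7
ES_B = 0; EF_B = 13
ES_C = 13; EF_C = 13+6 = 19
ES_D = 13; EF_D = 13+16 = 29
ES_E = 7; EF_E = 7+4 = 11
ES_F = max(EF_A=7, EF_B=13) = 13; EF_F = 13+6 = 19
ES_G = max(EF_C=19, EF_D=29, EF_E=11, EF_F=19) = 29; EF_G = 29+14 = 43
Expected project duration μ = 43 days. Critical path: B → D → G.

Backward pass:
LF_G = 43; LS_G = 43−14 = 29
LF_F = LS_G = 29; LS_F = 29−6 = 23
LF_E = LS_G = 29; LS_E = 29−4 = 25
LF_D = LS_G = 29; LS_D = 29−16 = 13
LF_C = LS_G = 29; LS_C = 29−6 = 23
LF_B = min(LS_C=23, LS_D=13, LS_F=23) = 13; LS_B = 13−13 = 0
LF_A = min(LS_E=25, LS_F=23) = 23; LS_A = 23−7 = 16
Slack_E = LS_E − ES_E = 25 − 7 = 18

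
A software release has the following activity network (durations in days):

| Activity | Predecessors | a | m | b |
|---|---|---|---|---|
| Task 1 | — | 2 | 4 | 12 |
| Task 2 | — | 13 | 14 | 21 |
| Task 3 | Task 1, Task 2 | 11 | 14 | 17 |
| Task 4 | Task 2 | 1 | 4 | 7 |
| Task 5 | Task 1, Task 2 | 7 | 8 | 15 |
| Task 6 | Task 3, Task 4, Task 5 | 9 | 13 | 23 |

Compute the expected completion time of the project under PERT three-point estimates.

43 days

te_Task 1 = (2 + 4·4 + 12)/6 = 30/6 = 5
te_Task 2 = (13 + 4·14 + 21)/6 = 90/6 = 15
te_Task 3 = (11 + 4·14 + 17)/6 = 84/6 = 14
te_Task 4 = (1 + 4·4 + 7)/6 = 24/6 = 4
te_Task 5 = (7 + 4·8 + 15)/6 = 54/6 = 9
te_Task 6 = (9 + 4·13 + 23)/6 = 84/6 = 14

Forward pass:
ES_Task 1 = 0; EF_Task 1 = 5
ES_Task 2 = 0; EF_Task 2 = 15
ES_Task 3 = max(EF_Task 1=5, EF_Task 2=15) = 15; EF_Task 3 = 15+14 = 29
ES_Task 4 = 15; EF_Task 4 = 15+4 = 19
ES_Task 5 = max(EF_Task 1=5, EF_Task 2=15) = 15; EF_Task 5 = 15+9 = 24
ES_Task 6 = max(EF_Task 3=29, EF_Task 4=19, EF_Task 5=24) = 29; EF_Task 6 = 29+14 = 43
Expected project duration μ = 43 days. Critical path: Task 2 → Task 3 → Task 6.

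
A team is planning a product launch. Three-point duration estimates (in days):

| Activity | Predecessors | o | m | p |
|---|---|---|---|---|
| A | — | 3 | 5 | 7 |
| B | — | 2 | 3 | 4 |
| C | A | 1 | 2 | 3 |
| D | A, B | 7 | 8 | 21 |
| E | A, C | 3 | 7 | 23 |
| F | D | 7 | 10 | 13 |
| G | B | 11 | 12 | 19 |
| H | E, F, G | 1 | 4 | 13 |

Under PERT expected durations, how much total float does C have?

9 days

te_A = (3 + 4·5 + 7)/6 = 30/6 = 5
te_B = (2 + 4·3 + 4)/6 = 18/6 = 3
te_C = (1 + 4·2 + 3)/6 = 12/6 = 2
te_D = (7 + 4·8 + 21)/6 = 60/6 = 10
te_E = (3 + 4·7 + 23)/6 = 54/6 = 9
te_F = (7 + 4·10 + 13)/6 = 60/6 = 10
te_G = (11 + 4·12 + 19)/6 = 78/6 = 13
te_H = (1 + 4·4 + 13)/6 = 30/6 = 5

Forward pass:
ES_A = 0; EF_A = 5
ES_B = 0; EF_B = 3
ES_C = 5; EF_C = 5+2 = 7
ES_D = max(EF_A=5, EF_B=3) = 5; EF_D = 5+10 = 15
ES_E = max(EF_A=5, EF_C=7) = 7; EF_E = 7+9 = 16
ES_F = 15; EF_F = 15+10 = 25
ES_G = 3; EF_G = 3+13 = 16
ES_H = max(EF_E=16, EF_F=25, EF_G=16) = 25; EF_H = 25+5 = 30
Expected project duration μ = 30 days. Critical path: A → D → F → H.

Backward pass:
LF_H = 30; LS_H = 30−5 = 25
LF_G = LS_H = 25; LS_G = 25−13 = 12
LF_F = LS_H = 25; LS_F = 25−10 = 15
LF_E = LS_H = 25; LS_E = 25−9 = 16
LF_D = LS_F = 15; LS_D = 15−10 = 5
LF_C = LS_E = 16; LS_C = 16−2 = 14
LF_B = min(LS_D=5, LS_G=12) = 5; LS_B = 5−3 = 2
LF_A = min(LS_C=14, LS_D=5, LS_E=16) = 5; LS_A = 5−5 = 0
Slack_C = LS_C − ES_C = 14 − 5 = 9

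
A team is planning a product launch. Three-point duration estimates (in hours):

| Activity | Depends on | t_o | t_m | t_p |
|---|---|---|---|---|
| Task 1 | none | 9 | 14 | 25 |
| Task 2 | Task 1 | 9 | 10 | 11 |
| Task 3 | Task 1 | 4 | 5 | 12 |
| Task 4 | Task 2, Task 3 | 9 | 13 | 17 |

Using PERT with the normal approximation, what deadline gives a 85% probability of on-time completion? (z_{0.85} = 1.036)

te_Task 1 = (9 + 4·14 + 25)/6 = 90/6 = 15; σ²_Task 1 = ((25−9)/6)² = 7.111
te_Task 2 = (9 + 4·10 + 11)/6 = 60/6 = 10; σ²_Task 2 = ((11−9)/6)² = 0.111
te_Task 3 = (4 + 4·5 + 12)/6 = 36/6 = 6; σ²_Task 3 = ((12−4)/6)² = 1.778
te_Task 4 = (9 + 4·13 + 17)/6 = 78/6 = 13; σ²_Task 4 = ((17−9)/6)² = 1.778

Forward pass:
ES_Task 1 = 0; EF_Task 1 = 15
ES_Task 2 = 15; EF_Task 2 = 15+10 = 25
ES_Task 3 = 15; EF_Task 3 = 15+6 = 21
ES_Task 4 = max(EF_Task 2=25, EF_Task 3=21) = 25; EF_Task 4 = 25+13 = 38
Expected project duration μ = 38 hours. Critical path: Task 1 → Task 2 → Task 4.

Variance along critical path = 7.111 + 0.111 + 1.778 = 9.000; σ = 3.000 hours.
D = μ + z·σ = 38 + 1.036·3.000 = 41.1 hours

41.1 hours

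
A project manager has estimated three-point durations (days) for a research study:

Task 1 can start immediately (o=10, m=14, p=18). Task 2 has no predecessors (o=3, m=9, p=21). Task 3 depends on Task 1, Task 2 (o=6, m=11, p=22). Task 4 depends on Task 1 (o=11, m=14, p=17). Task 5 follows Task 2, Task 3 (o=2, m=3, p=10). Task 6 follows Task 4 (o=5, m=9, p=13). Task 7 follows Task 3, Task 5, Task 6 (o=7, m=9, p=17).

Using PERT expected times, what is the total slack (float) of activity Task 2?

te_Task 1 = (10 + 4·14 + 18)/6 = 84/6 = 14
te_Task 2 = (3 + 4·9 + 21)/6 = 60/6 = 10
te_Task 3 = (6 + 4·11 + 22)/6 = 72/6 = 12
te_Task 4 = (11 + 4·14 + 17)/6 = 84/6 = 14
te_Task 5 = (2 + 4·3 + 10)/6 = 24/6 = 4
te_Task 6 = (5 + 4·9 + 13)/6 = 54/6 = 9
te_Task 7 = (7 + 4·9 + 17)/6 = 60/6 = 10

Forward pass:
ES_Task 1 = 0; EF_Task 1 = 14
ES_Task 2 = 0; EF_Task 2 = 10
ES_Task 3 = max(EF_Task 1=14, EF_Task 2=10) = 14; EF_Task 3 = 14+12 = 26
ES_Task 4 = 14; EF_Task 4 = 14+14 = 28
ES_Task 5 = max(EF_Task 2=10, EF_Task 3=26) = 26; EF_Task 5 = 26+4 = 30
ES_Task 6 = 28; EF_Task 6 = 28+9 = 37
ES_Task 7 = max(EF_Task 3=26, EF_Task 5=30, EF_Task 6=37) = 37; EF_Task 7 = 37+10 = 47
Expected project duration μ = 47 days. Critical path: Task 1 → Task 4 → Task 6 → Task 7.

Backward pass:
LF_Task 7 = 47; LS_Task 7 = 47−10 = 37
LF_Task 6 = LS_Task 7 = 37; LS_Task 6 = 37−9 = 28
LF_Task 5 = LS_Task 7 = 37; LS_Task 5 = 37−4 = 33
LF_Task 4 = LS_Task 6 = 28; LS_Task 4 = 28−14 = 14
LF_Task 3 = min(LS_Task 5=33, LS_Task 7=37) = 33; LS_Task 3 = 33−12 = 21
LF_Task 2 = min(LS_Task 3=21, LS_Task 5=33) = 21; LS_Task 2 = 21−10 = 11
LF_Task 1 = min(LS_Task 3=21, LS_Task 4=14) = 14; LS_Task 1 = 14−14 = 0
Slack_Task 2 = LS_Task 2 − ES_Task 2 = 11 − 0 = 11

11 days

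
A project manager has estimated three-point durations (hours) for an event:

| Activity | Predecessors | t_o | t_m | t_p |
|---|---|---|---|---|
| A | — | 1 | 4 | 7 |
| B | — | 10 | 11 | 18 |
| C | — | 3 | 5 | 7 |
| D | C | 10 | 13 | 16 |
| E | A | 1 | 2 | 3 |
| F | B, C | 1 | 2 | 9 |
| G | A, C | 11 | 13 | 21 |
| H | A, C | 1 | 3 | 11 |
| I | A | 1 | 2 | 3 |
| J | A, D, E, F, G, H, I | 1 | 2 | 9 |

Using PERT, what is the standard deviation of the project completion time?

te_A = (1 + 4·4 + 7)/6 = 24/6 = 4; σ²_A = ((7−1)/6)² = 1.000
te_B = (10 + 4·11 + 18)/6 = 72/6 = 12; σ²_B = ((18−10)/6)² = 1.778
te_C = (3 + 4·5 + 7)/6 = 30/6 = 5; σ²_C = ((7−3)/6)² = 0.444
te_D = (10 + 4·13 + 16)/6 = 78/6 = 13; σ²_D = ((16−10)/6)² = 1.000
te_E = (1 + 4·2 + 3)/6 = 12/6 = 2; σ²_E = ((3−1)/6)² = 0.111
te_F = (1 + 4·2 + 9)/6 = 18/6 = 3; σ²_F = ((9−1)/6)² = 1.778
te_G = (11 + 4·13 + 21)/6 = 84/6 = 14; σ²_G = ((21−11)/6)² = 2.778
te_H = (1 + 4·3 + 11)/6 = 24/6 = 4; σ²_H = ((11−1)/6)² = 2.778
te_I = (1 + 4·2 + 3)/6 = 12/6 = 2; σ²_I = ((3−1)/6)² = 0.111
te_J = (1 + 4·2 + 9)/6 = 18/6 = 3; σ²_J = ((9−1)/6)² = 1.778

Forward pass:
ES_A = 0; EF_A = 4
ES_B = 0; EF_B = 12
ES_C = 0; EF_C = 5
ES_D = 5; EF_D = 5+13 = 18
ES_E = 4; EF_E = 4+2 = 6
ES_F = max(EF_B=12, EF_C=5) = 12; EF_F = 12+3 = 15
ES_G = max(EF_A=4, EF_C=5) = 5; EF_G = 5+14 = 19
ES_H = max(EF_A=4, EF_C=5) = 5; EF_H = 5+4 = 9
ES_I = 4; EF_I = 4+2 = 6
ES_J = max(EF_A=4, EF_D=18, EF_E=6, EF_F=15, EF_G=19, EF_H=9, EF_I=6) = 19; EF_J = 19+3 = 22
Expected project duration μ = 22 hours. Critical path: C → G → J.

Variance along critical path = 0.444 + 2.778 + 1.778 = 5.000
σ = √5.000 = 2.236 hours

2.24 hours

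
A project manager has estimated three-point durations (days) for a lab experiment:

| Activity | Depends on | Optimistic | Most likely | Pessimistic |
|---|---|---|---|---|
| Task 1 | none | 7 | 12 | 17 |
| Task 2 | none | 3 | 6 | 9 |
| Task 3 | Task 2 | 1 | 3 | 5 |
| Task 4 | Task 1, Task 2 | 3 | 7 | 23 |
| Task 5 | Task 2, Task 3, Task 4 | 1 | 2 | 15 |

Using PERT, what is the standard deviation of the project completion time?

te_Task 1 = (7 + 4·12 + 17)/6 = 72/6 = 12; σ²_Task 1 = ((17−7)/6)² = 2.778
te_Task 2 = (3 + 4·6 + 9)/6 = 36/6 = 6; σ²_Task 2 = ((9−3)/6)² = 1.000
te_Task 3 = (1 + 4·3 + 5)/6 = 18/6 = 3; σ²_Task 3 = ((5−1)/6)² = 0.444
te_Task 4 = (3 + 4·7 + 23)/6 = 54/6 = 9; σ²_Task 4 = ((23−3)/6)² = 11.111
te_Task 5 = (1 + 4·2 + 15)/6 = 24/6 = 4; σ²_Task 5 = ((15−1)/6)² = 5.444

Forward pass:
ES_Task 1 = 0; EF_Task 1 = 12
ES_Task 2 = 0; EF_Task 2 = 6
ES_Task 3 = 6; EF_Task 3 = 6+3 = 9
ES_Task 4 = max(EF_Task 1=12, EF_Task 2=6) = 12; EF_Task 4 = 12+9 = 21
ES_Task 5 = max(EF_Task 2=6, EF_Task 3=9, EF_Task 4=21) = 21; EF_Task 5 = 21+4 = 25
Expected project duration μ = 25 days. Critical path: Task 1 → Task 4 → Task 5.

Variance along critical path = 2.778 + 11.111 + 5.444 = 19.333
σ = √19.333 = 4.397 days

4.40 days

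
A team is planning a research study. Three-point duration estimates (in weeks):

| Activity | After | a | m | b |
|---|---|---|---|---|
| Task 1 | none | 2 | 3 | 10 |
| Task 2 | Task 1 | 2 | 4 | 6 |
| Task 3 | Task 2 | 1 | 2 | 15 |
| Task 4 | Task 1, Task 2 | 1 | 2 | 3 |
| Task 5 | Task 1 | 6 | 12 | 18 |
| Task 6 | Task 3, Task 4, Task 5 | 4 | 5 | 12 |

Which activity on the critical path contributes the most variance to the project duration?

te_Task 1 = (2 + 4·3 + 10)/6 = 24/6 = 4; σ²_Task 1 = ((10−2)/6)² = 1.778
te_Task 2 = (2 + 4·4 + 6)/6 = 24/6 = 4; σ²_Task 2 = ((6−2)/6)² = 0.444
te_Task 3 = (1 + 4·2 + 15)/6 = 24/6 = 4; σ²_Task 3 = ((15−1)/6)² = 5.444
te_Task 4 = (1 + 4·2 + 3)/6 = 12/6 = 2; σ²_Task 4 = ((3−1)/6)² = 0.111
te_Task 5 = (6 + 4·12 + 18)/6 = 72/6 = 12; σ²_Task 5 = ((18−6)/6)² = 4.000
te_Task 6 = (4 + 4·5 + 12)/6 = 36/6 = 6; σ²_Task 6 = ((12−4)/6)² = 1.778

Forward pass:
ES_Task 1 = 0; EF_Task 1 = 4
ES_Task 2 = 4; EF_Task 2 = 4+4 = 8
ES_Task 3 = 8; EF_Task 3 = 8+4 = 12
ES_Task 4 = max(EF_Task 1=4, EF_Task 2=8) = 8; EF_Task 4 = 8+2 = 10
ES_Task 5 = 4; EF_Task 5 = 4+12 = 16
ES_Task 6 = max(EF_Task 3=12, EF_Task 4=10, EF_Task 5=16) = 16; EF_Task 6 = 16+6 = 22
Expected project duration μ = 22 weeks. Critical path: Task 1 → Task 5 → Task 6.

Variances on critical path: σ²_Task 1=1.778, σ²_Task 5=4.000, σ²_Task 6=1.778.
Largest is σ²_Task 5 = 4.000.

Task 5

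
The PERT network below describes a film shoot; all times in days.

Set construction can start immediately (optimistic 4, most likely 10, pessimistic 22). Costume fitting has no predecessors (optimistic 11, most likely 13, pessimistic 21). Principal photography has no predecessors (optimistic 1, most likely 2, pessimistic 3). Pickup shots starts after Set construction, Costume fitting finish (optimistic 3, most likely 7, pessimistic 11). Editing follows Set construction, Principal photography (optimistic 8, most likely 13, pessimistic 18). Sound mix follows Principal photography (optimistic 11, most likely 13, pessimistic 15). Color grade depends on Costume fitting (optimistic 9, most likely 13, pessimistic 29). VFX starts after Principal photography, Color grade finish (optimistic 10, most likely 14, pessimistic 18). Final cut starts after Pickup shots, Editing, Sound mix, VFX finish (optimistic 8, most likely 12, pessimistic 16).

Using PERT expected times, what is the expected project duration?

te_Set construction = (4 + 4·10 + 22)/6 = 66/6 = 11
te_Costume fitting = (11 + 4·13 + 21)/6 = 84/6 = 14
te_Principal photography = (1 + 4·2 + 3)/6 = 12/6 = 2
te_Pickup shots = (3 + 4·7 + 11)/6 = 42/6 = 7
te_Editing = (8 + 4·13 + 18)/6 = 78/6 = 13
te_Sound mix = (11 + 4·13 + 15)/6 = 78/6 = 13
te_Color grade = (9 + 4·13 + 29)/6 = 90/6 = 15
te_VFX = (10 + 4·14 + 18)/6 = 84/6 = 14
te_Final cut = (8 + 4·12 + 16)/6 = 72/6 = 12

Forward pass:
ES_Set construction = 0; EF_Set construction = 11
ES_Costume fitting = 0; EF_Costume fitting = 14
ES_Principal photography = 0; EF_Principal photography = 2
ES_Pickup shots = max(EF_Set construction=11, EF_Costume fitting=14) = 14; EF_Pickup shots = 14+7 = 21
ES_Editing = max(EF_Set construction=11, EF_Principal photography=2) = 11; EF_Editing = 11+13 = 24
ES_Sound mix = 2; EF_Sound mix = 2+13 = 15
ES_Color grade = 14; EF_Color grade = 14+15 = 29
ES_VFX = max(EF_Principal photography=2, EF_Color grade=29) = 29; EF_VFX = 29+14 = 43
ES_Final cut = max(EF_Pickup shots=21, EF_Editing=24, EF_Sound mix=15, EF_VFX=43) = 43; EF_Final cut = 43+12 = 55
Expected project duration μ = 55 days. Critical path: Costume fitting → Color grade → VFX → Final cut.

55 days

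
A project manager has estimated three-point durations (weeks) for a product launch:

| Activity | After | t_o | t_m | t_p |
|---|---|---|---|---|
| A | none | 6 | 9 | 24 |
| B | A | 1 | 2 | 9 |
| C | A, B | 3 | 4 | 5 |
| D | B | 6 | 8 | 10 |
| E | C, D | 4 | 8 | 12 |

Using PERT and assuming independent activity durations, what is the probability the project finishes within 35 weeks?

0.917

te_A = (6 + 4·9 + 24)/6 = 66/6 = 11; σ²_A = ((24−6)/6)² = 9.000
te_B = (1 + 4·2 + 9)/6 = 18/6 = 3; σ²_B = ((9−1)/6)² = 1.778
te_C = (3 + 4·4 + 5)/6 = 24/6 = 4; σ²_C = ((5−3)/6)² = 0.111
te_D = (6 + 4·8 + 10)/6 = 48/6 = 8; σ²_D = ((10−6)/6)² = 0.444
te_E = (4 + 4·8 + 12)/6 = 48/6 = 8; σ²_E = ((12−4)/6)² = 1.778

Forward pass:
ES_A = 0; EF_A = 11
ES_B = 11; EF_B = 11+3 = 14
ES_C = max(EF_A=11, EF_B=14) = 14; EF_C = 14+4 = 18
ES_D = 14; EF_D = 14+8 = 22
ES_E = max(EF_C=18, EF_D=22) = 22; EF_E = 22+8 = 30
Expected project duration μ = 30 weeks. Critical path: A → B → D → E.

Variance along critical path = 9.000 + 1.778 + 0.444 + 1.778 = 13.000; σ = √13.000 = 3.606 weeks.
Z = (35 − 30) / 3.606 = 1.387
P(T ≤ 35) = Φ(1.387) ≈ 0.917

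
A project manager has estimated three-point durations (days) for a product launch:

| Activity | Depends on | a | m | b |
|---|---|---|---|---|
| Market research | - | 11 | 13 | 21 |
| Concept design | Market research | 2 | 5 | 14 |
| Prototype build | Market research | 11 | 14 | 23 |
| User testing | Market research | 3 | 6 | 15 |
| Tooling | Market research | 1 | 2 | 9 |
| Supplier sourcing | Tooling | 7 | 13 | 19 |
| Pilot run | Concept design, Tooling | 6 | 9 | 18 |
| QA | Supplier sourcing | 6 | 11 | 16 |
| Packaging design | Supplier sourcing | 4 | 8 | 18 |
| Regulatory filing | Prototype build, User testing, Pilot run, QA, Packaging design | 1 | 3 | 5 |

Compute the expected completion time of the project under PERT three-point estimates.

44 days

te_Market research = (11 + 4·13 + 21)/6 = 84/6 = 14
te_Concept design = (2 + 4·5 + 14)/6 = 36/6 = 6
te_Prototype build = (11 + 4·14 + 23)/6 = 90/6 = 15
te_User testing = (3 + 4·6 + 15)/6 = 42/6 = 7
te_Tooling = (1 + 4·2 + 9)/6 = 18/6 = 3
te_Supplier sourcing = (7 + 4·13 + 19)/6 = 78/6 = 13
te_Pilot run = (6 + 4·9 + 18)/6 = 60/6 = 10
te_QA = (6 + 4·11 + 16)/6 = 66/6 = 11
te_Packaging design = (4 + 4·8 + 18)/6 = 54/6 = 9
te_Regulatory filing = (1 + 4·3 + 5)/6 = 18/6 = 3

Forward pass:
ES_Market research = 0; EF_Market research = 14
ES_Concept design = 14; EF_Concept design = 14+6 = 20
ES_Prototype build = 14; EF_Prototype build = 14+15 = 29
ES_User testing = 14; EF_User testing = 14+7 = 21
ES_Tooling = 14; EF_Tooling = 14+3 = 17
ES_Supplier sourcing = 17; EF_Supplier sourcing = 17+13 = 30
ES_Pilot run = max(EF_Concept design=20, EF_Tooling=17) = 20; EF_Pilot run = 20+10 = 30
ES_QA = 30; EF_QA = 30+11 = 41
ES_Packaging design = 30; EF_Packaging design = 30+9 = 39
ES_Regulatory filing = max(EF_Prototype build=29, EF_User testing=21, EF_Pilot run=30, EF_QA=41, EF_Packaging design=39) = 41; EF_Regulatory filing = 41+3 = 44
Expected project duration μ = 44 days. Critical path: Market research → Tooling → Supplier sourcing → QA → Regulatory filing.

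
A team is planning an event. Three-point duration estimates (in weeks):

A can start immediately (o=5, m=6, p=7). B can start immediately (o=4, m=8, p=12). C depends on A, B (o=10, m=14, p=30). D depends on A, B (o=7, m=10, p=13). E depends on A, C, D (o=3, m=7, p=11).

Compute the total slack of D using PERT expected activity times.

te_A = (5 + 4·6 + 7)/6 = 36/6 = 6
te_B = (4 + 4·8 + 12)/6 = 48/6 = 8
te_C = (10 + 4·14 + 30)/6 = 96/6 = 16
te_D = (7 + 4·10 + 13)/6 = 60/6 = 10
te_E = (3 + 4·7 + 11)/6 = 42/6 = 7

Forward pass:
ES_A = 0; EF_A = 6
ES_B = 0; EF_B = 8
ES_C = max(EF_A=6, EF_B=8) = 8; EF_C = 8+16 = 24
ES_D = max(EF_A=6, EF_B=8) = 8; EF_D = 8+10 = 18
ES_E = max(EF_A=6, EF_C=24, EF_D=18) = 24; EF_E = 24+7 = 31
Expected project duration μ = 31 weeks. Critical path: B → C → E.

Backward pass:
LF_E = 31; LS_E = 31−7 = 24
LF_D = LS_E = 24; LS_D = 24−10 = 14
LF_C = LS_E = 24; LS_C = 24−16 = 8
LF_B = min(LS_C=8, LS_D=14) = 8; LS_B = 8−8 = 0
LF_A = min(LS_C=8, LS_D=14, LS_E=24) = 8; LS_A = 8−6 = 2
Slack_D = LS_D − ES_D = 14 − 8 = 6

6 weeks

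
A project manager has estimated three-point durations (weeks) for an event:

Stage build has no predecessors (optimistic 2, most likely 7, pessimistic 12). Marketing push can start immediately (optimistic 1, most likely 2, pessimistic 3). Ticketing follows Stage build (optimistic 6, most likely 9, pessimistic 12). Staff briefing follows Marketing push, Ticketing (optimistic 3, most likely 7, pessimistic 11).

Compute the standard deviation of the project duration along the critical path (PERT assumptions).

te_Stage build = (2 + 4·7 + 12)/6 = 42/6 = 7; σ²_Stage build = ((12−2)/6)² = 2.778
te_Marketing push = (1 + 4·2 + 3)/6 = 12/6 = 2; σ²_Marketing push = ((3−1)/6)² = 0.111
te_Ticketing = (6 + 4·9 + 12)/6 = 54/6 = 9; σ²_Ticketing = ((12−6)/6)² = 1.000
te_Staff briefing = (3 + 4·7 + 11)/6 = 42/6 = 7; σ²_Staff briefing = ((11−3)/6)² = 1.778

Forward pass:
ES_Stage build = 0; EF_Stage build = 7
ES_Marketing push = 0; EF_Marketing push = 2
ES_Ticketing = 7; EF_Ticketing = 7+9 = 16
ES_Staff briefing = max(EF_Marketing push=2, EF_Ticketing=16) = 16; EF_Staff briefing = 16+7 = 23
Expected project duration μ = 23 weeks. Critical path: Stage build → Ticketing → Staff briefing.

Variance along critical path = 2.778 + 1.000 + 1.778 = 5.556
σ = √5.556 = 2.357 weeks

2.36 weeks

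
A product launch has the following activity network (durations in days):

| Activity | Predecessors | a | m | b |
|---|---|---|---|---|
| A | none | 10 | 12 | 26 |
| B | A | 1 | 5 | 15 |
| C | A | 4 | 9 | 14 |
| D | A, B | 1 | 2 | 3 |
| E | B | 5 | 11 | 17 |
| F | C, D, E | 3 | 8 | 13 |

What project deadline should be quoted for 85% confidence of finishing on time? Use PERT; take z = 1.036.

te_A = (10 + 4·12 + 26)/6 = 84/6 = 14; σ²_A = ((26−10)/6)² = 7.111
te_B = (1 + 4·5 + 15)/6 = 36/6 = 6; σ²_B = ((15−1)/6)² = 5.444
te_C = (4 + 4·9 + 14)/6 = 54/6 = 9; σ²_C = ((14−4)/6)² = 2.778
te_D = (1 + 4·2 + 3)/6 = 12/6 = 2; σ²_D = ((3−1)/6)² = 0.111
te_E = (5 + 4·11 + 17)/6 = 66/6 = 11; σ²_E = ((17−5)/6)² = 4.000
te_F = (3 + 4·8 + 13)/6 = 48/6 = 8; σ²_F = ((13−3)/6)² = 2.778

Forward pass:
ES_A = 0; EF_A = 14
ES_B = 14; EF_B = 14+6 = 20
ES_C = 14; EF_C = 14+9 = 23
ES_D = max(EF_A=14, EF_B=20) = 20; EF_D = 20+2 = 22
ES_E = 20; EF_E = 20+11 = 31
ES_F = max(EF_C=23, EF_D=22, EF_E=31) = 31; EF_F = 31+8 = 39
Expected project duration μ = 39 days. Critical path: A → B → E → F.

Variance along critical path = 7.111 + 5.444 + 4.000 + 2.778 = 19.333; σ = 4.397 days.
D = μ + z·σ = 39 + 1.036·4.397 = 43.6 days

43.6 days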